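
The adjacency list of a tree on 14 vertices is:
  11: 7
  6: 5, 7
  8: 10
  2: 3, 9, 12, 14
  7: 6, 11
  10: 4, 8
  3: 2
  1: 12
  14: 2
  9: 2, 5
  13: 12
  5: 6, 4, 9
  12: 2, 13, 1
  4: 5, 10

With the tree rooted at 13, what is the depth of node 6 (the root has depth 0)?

5

Path from 13 to 6: 13–12–2–9–5–6, which has 5 edges.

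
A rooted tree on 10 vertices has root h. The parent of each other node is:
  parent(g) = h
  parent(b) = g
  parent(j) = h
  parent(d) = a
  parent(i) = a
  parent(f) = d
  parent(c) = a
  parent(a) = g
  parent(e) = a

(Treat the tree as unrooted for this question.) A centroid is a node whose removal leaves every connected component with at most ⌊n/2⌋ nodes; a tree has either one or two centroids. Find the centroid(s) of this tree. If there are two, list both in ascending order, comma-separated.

Delete a: the remaining components have sizes 4, 2, 1, 1, 1. Max 4 ≤ 5, so a is a centroid.
No neighbour of a does as well, so a is the unique centroid.

a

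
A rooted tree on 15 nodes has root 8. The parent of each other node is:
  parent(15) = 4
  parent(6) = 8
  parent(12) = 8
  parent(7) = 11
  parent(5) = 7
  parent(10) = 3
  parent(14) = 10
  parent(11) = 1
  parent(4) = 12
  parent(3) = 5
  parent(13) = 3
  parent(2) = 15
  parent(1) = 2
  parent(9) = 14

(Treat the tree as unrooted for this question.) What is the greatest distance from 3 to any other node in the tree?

10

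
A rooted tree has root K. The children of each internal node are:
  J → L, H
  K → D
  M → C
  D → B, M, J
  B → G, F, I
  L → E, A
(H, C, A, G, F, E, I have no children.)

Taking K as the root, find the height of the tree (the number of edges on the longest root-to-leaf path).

4

A sits deepest: K – D – J – L – A — 4 edges from the root.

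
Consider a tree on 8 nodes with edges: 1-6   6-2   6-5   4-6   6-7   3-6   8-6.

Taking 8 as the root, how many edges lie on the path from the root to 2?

Climbing from 2 to the root: 2 → 6 → 8. That's 2 steps.

2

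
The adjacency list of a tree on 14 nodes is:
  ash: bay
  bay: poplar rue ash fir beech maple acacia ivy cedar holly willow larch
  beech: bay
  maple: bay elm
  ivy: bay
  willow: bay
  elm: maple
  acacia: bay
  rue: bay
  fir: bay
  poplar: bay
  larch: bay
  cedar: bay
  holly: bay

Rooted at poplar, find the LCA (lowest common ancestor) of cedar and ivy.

cedar's ancestor chain is cedar, bay, poplar and ivy's is ivy, bay, poplar; they first meet at bay.

bay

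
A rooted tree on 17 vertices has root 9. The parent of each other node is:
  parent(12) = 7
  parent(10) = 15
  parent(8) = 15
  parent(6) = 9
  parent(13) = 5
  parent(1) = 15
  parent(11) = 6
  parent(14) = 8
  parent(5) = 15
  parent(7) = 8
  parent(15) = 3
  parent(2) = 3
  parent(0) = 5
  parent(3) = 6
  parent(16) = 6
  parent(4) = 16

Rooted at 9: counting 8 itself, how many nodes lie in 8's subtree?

4

The subtree rooted at 8 contains: 8, 7, 14, 12 — 4 nodes.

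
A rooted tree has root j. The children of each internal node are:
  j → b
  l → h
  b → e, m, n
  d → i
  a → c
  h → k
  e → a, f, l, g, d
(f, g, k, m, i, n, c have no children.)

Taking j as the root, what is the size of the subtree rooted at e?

10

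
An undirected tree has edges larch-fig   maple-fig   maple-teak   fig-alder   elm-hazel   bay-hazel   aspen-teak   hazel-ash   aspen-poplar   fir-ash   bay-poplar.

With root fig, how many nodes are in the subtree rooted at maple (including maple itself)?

9

Descendants of maple (including itself): maple, teak, aspen, poplar, bay, hazel, ash, elm, fir. That's 9.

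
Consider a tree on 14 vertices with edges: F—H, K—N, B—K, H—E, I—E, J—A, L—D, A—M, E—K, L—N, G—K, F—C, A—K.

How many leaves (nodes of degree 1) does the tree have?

Exactly 7 nodes have a single neighbour: B, C, D, G, I, J, M.

7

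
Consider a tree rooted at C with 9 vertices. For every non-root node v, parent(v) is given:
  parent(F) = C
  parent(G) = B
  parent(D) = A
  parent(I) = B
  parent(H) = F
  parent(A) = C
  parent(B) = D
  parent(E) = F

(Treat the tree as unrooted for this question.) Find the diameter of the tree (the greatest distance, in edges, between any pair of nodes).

A longest path is H–F–C–A–D–B–G, with 6 edges.

6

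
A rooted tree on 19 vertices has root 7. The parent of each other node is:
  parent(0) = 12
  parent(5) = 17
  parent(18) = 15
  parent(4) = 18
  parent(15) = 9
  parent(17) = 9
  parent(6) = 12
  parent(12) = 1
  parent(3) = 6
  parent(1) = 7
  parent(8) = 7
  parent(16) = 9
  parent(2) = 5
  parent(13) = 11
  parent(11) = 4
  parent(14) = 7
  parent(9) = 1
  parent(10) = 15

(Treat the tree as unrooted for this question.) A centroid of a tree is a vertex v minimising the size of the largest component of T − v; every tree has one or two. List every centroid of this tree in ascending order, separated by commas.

If 9 is removed the pieces have sizes 8, 6, 3, 1, all ≤ ⌊19/2⌋ = 9.
Every other node leaves some component of size > 9, so the centroid is unique.

9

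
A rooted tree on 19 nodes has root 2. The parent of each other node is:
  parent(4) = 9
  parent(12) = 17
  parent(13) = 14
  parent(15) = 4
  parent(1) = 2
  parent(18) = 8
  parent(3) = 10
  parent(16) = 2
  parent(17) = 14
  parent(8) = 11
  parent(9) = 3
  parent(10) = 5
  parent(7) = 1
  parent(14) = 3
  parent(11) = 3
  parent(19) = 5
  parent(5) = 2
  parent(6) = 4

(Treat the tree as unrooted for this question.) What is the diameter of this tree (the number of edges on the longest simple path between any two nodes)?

8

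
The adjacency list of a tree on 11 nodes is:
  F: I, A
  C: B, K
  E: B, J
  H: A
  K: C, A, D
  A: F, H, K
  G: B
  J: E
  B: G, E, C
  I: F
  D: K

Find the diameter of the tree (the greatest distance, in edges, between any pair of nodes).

7

BFS from J reaches I last, at distance 7; BFS from I confirms no node is farther.
Path: J - E - B - C - K - A - F - I.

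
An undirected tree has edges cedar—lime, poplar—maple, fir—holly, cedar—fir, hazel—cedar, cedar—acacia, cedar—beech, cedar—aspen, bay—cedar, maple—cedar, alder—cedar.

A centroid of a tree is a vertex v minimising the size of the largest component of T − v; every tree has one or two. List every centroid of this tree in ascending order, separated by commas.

If cedar is removed the pieces have sizes 2, 2, 1, 1, 1, 1, 1, 1, 1, all ≤ ⌊12/2⌋ = 6.
No neighbour of cedar does as well, so cedar is the unique centroid.

cedar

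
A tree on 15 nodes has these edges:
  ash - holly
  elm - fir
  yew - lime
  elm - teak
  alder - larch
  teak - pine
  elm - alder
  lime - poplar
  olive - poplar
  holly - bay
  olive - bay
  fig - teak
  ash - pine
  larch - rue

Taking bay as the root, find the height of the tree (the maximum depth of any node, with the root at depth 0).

8

rue sits deepest: bay-holly-ash-pine-teak-elm-alder-larch-rue — 8 edges from the root.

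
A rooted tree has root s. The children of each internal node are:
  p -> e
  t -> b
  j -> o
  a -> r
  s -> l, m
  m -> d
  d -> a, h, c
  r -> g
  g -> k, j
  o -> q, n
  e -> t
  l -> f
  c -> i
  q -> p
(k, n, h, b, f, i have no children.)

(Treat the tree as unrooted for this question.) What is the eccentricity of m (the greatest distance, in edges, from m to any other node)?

11

The node farthest from m is b, via m – d – a – r – g – j – o – q – p – e – t – b — 11 edges.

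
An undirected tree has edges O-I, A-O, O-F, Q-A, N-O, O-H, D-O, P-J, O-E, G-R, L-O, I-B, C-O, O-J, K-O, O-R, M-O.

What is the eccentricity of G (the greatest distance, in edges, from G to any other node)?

4

A farthest node from G is Q (P, B also at distance 4).
The path G – R – O – A – Q has 4 edges.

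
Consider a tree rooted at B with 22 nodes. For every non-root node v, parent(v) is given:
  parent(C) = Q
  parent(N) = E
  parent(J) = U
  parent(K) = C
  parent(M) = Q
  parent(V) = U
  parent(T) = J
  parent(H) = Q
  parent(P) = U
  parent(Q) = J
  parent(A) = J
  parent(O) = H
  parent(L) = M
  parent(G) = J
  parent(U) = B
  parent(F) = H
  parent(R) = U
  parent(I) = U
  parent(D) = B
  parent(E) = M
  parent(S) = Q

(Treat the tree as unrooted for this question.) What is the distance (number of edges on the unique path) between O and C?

The path is O - H - Q - C, which has 3 edges.

3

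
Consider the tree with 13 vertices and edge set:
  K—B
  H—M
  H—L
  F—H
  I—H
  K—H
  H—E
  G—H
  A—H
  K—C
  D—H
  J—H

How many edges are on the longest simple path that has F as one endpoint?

3

The node farthest from F is C (B also at distance 3), via F-H-K-C — 3 edges.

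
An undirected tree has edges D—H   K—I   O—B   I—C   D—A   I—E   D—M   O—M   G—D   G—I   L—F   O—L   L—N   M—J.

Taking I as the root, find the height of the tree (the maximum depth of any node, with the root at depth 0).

A deepest node is N, reached by I-G-D-M-O-L-N.
That path has 6 edges, so the height is 6.

6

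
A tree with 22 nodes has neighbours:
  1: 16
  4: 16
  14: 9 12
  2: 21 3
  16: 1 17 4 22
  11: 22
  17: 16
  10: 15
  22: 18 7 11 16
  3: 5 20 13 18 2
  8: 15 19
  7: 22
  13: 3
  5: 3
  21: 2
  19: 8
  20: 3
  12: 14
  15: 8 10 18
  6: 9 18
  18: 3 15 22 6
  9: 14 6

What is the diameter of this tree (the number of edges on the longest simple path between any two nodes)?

7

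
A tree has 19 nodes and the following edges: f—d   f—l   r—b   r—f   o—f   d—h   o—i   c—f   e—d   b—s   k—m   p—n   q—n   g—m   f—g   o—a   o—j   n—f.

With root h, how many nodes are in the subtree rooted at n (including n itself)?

n's subtree: {n, p, q}, size 3.

3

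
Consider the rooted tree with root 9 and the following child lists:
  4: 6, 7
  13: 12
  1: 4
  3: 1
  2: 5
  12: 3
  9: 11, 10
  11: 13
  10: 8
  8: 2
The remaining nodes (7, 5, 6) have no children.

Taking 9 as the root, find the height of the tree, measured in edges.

7

7 sits deepest: 9 → 11 → 13 → 12 → 3 → 1 → 4 → 7 — 7 edges from the root.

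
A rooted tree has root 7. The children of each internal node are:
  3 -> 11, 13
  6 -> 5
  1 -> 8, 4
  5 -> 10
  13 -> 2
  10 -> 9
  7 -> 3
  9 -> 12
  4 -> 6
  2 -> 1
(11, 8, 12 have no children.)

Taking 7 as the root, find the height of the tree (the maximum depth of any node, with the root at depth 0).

A deepest node is 12, reached by 7–3–13–2–1–4–6–5–10–9–12.
That path has 10 edges, so the height is 10.

10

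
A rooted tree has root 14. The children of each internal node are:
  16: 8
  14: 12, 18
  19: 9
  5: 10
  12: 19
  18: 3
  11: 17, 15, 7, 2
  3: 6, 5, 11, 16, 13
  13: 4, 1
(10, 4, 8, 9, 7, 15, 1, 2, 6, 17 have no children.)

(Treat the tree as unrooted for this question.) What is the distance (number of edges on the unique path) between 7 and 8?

The path is 7 - 11 - 3 - 16 - 8, which has 4 edges.

4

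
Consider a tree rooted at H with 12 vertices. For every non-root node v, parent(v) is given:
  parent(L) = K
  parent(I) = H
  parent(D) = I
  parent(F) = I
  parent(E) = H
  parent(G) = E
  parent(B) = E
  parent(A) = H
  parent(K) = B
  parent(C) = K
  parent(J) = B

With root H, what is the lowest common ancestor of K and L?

K

Path K→root: K B E H; path L→root: L K B E H.
First common node: K.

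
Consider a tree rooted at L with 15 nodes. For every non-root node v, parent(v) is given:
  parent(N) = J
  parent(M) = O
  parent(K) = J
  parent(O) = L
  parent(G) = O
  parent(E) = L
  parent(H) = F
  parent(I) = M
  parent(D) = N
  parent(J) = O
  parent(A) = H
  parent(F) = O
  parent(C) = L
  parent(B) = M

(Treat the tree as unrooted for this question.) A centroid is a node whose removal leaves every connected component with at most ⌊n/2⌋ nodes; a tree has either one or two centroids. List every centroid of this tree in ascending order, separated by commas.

O

Delete O: the remaining components have sizes 4, 3, 3, 3, 1. Max 4 ≤ 7, so O is a centroid.
No neighbour of O does as well, so O is the unique centroid.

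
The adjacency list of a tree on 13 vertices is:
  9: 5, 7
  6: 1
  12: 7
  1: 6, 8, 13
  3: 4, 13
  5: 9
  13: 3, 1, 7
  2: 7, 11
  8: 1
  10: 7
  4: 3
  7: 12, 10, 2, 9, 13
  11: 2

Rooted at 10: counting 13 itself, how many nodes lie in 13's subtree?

6

13's subtree: {13, 1, 3, 8, 6, 4}, size 6.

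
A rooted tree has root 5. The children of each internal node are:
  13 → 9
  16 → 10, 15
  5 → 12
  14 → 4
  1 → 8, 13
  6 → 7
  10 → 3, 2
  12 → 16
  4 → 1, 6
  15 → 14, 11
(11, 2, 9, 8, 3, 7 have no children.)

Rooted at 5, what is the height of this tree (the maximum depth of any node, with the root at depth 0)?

8

9 sits deepest: 5-12-16-15-14-4-1-13-9 — 8 edges from the root.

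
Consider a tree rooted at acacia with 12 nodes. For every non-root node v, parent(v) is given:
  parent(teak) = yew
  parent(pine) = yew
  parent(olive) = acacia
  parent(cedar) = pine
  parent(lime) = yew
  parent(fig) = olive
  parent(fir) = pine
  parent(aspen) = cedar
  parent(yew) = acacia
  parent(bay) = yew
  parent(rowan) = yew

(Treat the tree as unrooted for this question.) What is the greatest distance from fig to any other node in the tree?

6

The node farthest from fig is aspen, via fig–olive–acacia–yew–pine–cedar–aspen — 6 edges.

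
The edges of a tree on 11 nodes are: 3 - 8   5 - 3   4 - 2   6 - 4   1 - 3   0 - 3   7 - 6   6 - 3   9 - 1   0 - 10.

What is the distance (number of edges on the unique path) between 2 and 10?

The path is 2–4–6–3–0–10, which has 5 edges.

5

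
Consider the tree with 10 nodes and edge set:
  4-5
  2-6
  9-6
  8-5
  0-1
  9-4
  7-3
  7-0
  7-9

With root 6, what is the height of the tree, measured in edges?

4

1 sits deepest: 6-9-7-0-1 — 4 edges from the root.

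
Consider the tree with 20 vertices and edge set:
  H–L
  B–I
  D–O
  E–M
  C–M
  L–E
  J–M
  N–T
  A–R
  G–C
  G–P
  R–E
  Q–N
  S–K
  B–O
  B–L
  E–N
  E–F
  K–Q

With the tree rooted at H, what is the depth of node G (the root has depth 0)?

H–L–E–M–C–G — 5 edges.

5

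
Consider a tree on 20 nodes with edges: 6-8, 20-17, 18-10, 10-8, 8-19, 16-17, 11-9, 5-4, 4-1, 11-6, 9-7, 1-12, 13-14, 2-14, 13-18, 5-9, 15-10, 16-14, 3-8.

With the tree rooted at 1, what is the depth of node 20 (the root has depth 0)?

13

1 → 4 → 5 → 9 → 11 → 6 → 8 → 10 → 18 → 13 → 14 → 16 → 17 → 20 — 13 edges.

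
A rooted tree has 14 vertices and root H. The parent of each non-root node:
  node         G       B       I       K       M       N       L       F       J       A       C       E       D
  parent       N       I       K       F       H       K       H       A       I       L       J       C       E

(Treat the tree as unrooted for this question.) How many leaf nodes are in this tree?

Exactly 4 nodes have a single neighbour: B, D, G, M.

4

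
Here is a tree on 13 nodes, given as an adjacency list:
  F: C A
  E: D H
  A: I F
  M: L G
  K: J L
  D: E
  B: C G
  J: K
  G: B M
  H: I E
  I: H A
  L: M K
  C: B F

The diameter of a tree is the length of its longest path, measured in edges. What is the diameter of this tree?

Starting from D, a farthest node is J at distance 12.
One longest path: D - E - H - I - A - F - C - B - G - M - L - K - J.
So the diameter is 12.

12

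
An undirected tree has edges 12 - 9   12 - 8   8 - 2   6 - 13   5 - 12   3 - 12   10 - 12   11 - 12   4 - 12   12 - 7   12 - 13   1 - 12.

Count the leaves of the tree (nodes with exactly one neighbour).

Exactly 10 nodes have a single neighbour: 1, 2, 3, 4, 5, 6, 7, 9, 10, 11.

10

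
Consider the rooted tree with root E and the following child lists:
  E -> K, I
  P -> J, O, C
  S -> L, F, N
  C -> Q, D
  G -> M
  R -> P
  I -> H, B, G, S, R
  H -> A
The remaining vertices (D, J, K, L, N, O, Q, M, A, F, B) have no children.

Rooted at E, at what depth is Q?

E → I → R → P → C → Q — 5 edges.

5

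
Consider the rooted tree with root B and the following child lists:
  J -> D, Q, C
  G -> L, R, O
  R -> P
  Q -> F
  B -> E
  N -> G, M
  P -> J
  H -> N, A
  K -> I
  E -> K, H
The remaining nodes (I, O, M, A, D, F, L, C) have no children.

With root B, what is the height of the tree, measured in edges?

F sits deepest: B → E → H → N → G → R → P → J → Q → F — 9 edges from the root.

9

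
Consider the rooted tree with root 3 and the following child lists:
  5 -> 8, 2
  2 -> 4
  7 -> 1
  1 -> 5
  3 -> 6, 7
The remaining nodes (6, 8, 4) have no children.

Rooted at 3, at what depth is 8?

4

Climbing from 8 to the root: 8 → 5 → 1 → 7 → 3. That's 4 steps.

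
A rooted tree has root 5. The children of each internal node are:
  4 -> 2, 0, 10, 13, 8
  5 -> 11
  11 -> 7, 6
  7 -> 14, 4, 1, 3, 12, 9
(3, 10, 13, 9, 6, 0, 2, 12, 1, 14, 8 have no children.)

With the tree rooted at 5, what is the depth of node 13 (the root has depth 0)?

5 – 11 – 7 – 4 – 13 — 4 edges.

4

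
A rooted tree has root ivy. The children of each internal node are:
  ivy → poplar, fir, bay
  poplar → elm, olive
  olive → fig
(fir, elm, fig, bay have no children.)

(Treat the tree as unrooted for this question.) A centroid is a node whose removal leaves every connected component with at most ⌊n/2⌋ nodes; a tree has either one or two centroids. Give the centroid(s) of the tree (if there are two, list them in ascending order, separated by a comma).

poplar

If poplar is removed the pieces have sizes 3, 2, 1, all ≤ ⌊7/2⌋ = 3.
No neighbour of poplar does as well, so poplar is the unique centroid.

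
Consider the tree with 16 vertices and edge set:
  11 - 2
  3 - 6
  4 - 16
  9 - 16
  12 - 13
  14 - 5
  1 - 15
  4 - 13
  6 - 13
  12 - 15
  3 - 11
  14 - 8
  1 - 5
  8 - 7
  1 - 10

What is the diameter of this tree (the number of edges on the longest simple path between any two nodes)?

11

BFS from 7 reaches 2 last, at distance 11; BFS from 2 confirms no node is farther.
Path: 7 – 8 – 14 – 5 – 1 – 15 – 12 – 13 – 6 – 3 – 11 – 2.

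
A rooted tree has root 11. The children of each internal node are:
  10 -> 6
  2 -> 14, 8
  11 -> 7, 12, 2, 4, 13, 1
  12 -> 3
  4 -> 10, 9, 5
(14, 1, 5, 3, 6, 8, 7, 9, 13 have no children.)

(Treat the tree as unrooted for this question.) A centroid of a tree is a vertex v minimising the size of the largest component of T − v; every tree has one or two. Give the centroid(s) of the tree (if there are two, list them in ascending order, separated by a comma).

If 11 is removed the pieces have sizes 5, 3, 2, 1, 1, 1, all ≤ ⌊14/2⌋ = 7.
No neighbour of 11 does as well, so 11 is the unique centroid.

11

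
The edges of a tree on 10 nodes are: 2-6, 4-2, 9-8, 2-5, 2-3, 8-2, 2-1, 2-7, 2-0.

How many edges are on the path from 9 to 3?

3

The path is 9 - 8 - 2 - 3, which has 3 edges.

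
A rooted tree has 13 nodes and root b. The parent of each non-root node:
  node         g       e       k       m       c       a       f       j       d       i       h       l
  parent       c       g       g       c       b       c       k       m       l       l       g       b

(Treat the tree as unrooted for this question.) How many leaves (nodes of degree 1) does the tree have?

Exactly 7 nodes have a single neighbour: a, d, e, f, h, i, j.

7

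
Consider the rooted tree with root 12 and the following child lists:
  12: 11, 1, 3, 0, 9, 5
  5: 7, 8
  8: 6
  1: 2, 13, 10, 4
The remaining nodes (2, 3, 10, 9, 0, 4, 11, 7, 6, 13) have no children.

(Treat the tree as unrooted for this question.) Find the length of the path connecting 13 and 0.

3

Walking from 13: 13–1–12–0. Length 3.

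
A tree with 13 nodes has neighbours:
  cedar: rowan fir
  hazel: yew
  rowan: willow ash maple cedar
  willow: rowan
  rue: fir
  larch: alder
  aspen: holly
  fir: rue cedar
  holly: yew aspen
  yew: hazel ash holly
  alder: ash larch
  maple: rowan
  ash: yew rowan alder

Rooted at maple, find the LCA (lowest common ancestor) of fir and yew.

rowan

Ancestors of fir (toward the root): fir, cedar, rowan, maple.
Ancestors of yew: yew, ash, rowan, maple.
The deepest node appearing in both lists is rowan.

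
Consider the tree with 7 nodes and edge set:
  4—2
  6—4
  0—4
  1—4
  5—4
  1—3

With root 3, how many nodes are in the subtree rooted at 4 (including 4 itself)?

4's subtree: {4, 5, 6, 2, 0}, size 5.

5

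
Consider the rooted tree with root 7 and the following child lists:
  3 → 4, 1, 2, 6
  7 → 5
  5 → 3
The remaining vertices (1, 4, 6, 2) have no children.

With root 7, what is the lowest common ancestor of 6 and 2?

3

Ancestors of 6 (toward the root): 6, 3, 5, 7.
Ancestors of 2: 2, 3, 5, 7.
The deepest node appearing in both lists is 3.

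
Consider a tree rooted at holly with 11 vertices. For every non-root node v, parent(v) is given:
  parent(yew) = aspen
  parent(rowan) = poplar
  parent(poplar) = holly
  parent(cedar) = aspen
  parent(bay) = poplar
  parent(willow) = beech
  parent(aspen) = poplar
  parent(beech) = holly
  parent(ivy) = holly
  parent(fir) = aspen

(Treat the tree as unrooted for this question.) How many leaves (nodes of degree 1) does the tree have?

Degree-1 nodes: bay, cedar, fir, ivy, rowan, willow, yew — 7 of them.

7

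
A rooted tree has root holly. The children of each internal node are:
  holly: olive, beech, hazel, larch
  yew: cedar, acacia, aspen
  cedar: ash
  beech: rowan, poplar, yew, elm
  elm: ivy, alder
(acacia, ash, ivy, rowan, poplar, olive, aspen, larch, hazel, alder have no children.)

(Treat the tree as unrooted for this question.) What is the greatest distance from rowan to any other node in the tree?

4

The node farthest from rowan is ash, via rowan–beech–yew–cedar–ash — 4 edges.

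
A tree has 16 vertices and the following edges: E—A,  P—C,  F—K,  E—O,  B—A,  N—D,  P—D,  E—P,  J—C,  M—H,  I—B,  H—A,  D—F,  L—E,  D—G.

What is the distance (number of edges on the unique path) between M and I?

4

The path is M – H – A – B – I, which has 4 edges.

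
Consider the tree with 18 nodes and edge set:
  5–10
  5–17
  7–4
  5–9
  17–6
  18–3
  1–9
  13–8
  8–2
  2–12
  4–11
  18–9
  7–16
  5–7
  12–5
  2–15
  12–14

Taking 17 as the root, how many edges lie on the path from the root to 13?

17 – 5 – 12 – 2 – 8 – 13 — 5 edges.

5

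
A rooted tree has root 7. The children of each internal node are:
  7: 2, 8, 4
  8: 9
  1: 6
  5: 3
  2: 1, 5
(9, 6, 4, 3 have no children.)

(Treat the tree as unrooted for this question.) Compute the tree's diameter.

5

BFS from 9 reaches 6 last, at distance 5; BFS from 6 confirms no node is farther.
Path: 9 - 8 - 7 - 2 - 1 - 6.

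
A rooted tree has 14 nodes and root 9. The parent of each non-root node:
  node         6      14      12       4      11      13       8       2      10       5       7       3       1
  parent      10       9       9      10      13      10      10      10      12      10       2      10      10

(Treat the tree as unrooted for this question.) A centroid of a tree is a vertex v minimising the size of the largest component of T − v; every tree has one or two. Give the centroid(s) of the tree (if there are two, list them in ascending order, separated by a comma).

Removing 10 splits the tree into components of sizes 3, 2, 2, 1, 1, 1, 1, 1, 1; the largest is 3 ≤ ⌊14/2⌋ = 7.
Every other node leaves some component of size > 7, so the centroid is unique.

10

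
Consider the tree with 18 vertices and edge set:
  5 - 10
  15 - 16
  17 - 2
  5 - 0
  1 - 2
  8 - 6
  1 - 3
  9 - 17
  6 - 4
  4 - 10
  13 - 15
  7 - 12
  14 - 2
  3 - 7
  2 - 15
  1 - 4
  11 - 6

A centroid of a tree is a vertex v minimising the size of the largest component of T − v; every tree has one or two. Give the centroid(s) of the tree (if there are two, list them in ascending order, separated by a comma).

1

Delete 1: the remaining components have sizes 7, 7, 3. Max 7 ≤ 9, so 1 is a centroid.
No neighbour of 1 does as well, so 1 is the unique centroid.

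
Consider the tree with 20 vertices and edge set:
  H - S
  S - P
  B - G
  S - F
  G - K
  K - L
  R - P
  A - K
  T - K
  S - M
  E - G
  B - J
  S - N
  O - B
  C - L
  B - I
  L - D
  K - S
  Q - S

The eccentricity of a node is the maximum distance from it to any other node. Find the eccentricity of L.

4

Distances from L peak at 4, attained at R (J, O, I also at distance 4).
L–K–S–P–R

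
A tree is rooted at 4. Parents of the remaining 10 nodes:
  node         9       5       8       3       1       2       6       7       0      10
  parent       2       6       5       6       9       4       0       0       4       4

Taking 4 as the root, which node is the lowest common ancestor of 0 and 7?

0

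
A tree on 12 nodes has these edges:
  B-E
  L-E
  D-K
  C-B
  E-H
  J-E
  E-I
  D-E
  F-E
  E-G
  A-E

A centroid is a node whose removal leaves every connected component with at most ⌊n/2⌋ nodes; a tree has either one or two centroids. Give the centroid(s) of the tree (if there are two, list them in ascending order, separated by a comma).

E

Removing E splits the tree into components of sizes 2, 2, 1, 1, 1, 1, 1, 1, 1; the largest is 2 ≤ ⌊12/2⌋ = 6.
Every other node leaves some component of size > 6, so the centroid is unique.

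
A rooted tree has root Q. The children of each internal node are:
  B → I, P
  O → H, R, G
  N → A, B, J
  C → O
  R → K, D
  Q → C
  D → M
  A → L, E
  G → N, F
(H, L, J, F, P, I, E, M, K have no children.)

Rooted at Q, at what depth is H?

3

Q–C–O–H — 3 edges.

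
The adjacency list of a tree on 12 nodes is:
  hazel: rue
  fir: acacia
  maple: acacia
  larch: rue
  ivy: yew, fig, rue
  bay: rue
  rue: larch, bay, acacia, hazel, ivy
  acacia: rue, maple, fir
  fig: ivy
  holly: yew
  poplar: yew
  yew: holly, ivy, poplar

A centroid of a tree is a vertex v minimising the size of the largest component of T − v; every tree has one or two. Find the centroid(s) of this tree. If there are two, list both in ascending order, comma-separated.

Delete rue: the remaining components have sizes 5, 3, 1, 1, 1. Max 5 ≤ 6, so rue is a centroid.
Every other node leaves some component of size > 6, so the centroid is unique.

rue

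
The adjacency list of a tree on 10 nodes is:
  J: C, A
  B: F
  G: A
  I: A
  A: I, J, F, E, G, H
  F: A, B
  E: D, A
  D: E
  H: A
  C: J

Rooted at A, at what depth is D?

Path from A to D: A–E–D, which has 2 edges.

2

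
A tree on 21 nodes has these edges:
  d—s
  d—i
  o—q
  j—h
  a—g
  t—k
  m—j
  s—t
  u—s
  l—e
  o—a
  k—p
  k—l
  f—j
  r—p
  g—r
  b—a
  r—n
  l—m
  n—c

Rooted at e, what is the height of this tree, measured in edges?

8

A deepest node is q, reached by e → l → k → p → r → g → a → o → q.
That path has 8 edges, so the height is 8.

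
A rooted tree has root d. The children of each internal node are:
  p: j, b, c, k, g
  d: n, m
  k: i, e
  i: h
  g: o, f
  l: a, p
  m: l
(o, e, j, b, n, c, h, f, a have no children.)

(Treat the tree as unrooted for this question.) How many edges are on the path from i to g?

3

The path is i–k–p–g, which has 3 edges.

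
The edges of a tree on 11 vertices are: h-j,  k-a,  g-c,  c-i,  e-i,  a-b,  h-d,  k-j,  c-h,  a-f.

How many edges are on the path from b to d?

5

The path is b–a–k–j–h–d, which has 5 edges.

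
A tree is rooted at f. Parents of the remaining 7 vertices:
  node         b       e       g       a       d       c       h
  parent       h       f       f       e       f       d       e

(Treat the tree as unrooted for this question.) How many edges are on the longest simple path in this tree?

BFS from c reaches b last, at distance 5; BFS from b confirms no node is farther.
Path: c - d - f - e - h - b.

5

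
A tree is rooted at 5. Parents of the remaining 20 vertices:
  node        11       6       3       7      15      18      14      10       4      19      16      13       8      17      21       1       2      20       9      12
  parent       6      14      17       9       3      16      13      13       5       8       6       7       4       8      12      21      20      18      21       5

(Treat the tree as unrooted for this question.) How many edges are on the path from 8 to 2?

13

8–4–5–12–21–9–7–13–14–6–16–18–20–2: 13 edges.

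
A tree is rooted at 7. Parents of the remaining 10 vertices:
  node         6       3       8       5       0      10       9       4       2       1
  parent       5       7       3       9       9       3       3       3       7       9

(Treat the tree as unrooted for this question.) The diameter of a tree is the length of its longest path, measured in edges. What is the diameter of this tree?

A longest path is 6 - 5 - 9 - 3 - 7 - 2, with 5 edges.

5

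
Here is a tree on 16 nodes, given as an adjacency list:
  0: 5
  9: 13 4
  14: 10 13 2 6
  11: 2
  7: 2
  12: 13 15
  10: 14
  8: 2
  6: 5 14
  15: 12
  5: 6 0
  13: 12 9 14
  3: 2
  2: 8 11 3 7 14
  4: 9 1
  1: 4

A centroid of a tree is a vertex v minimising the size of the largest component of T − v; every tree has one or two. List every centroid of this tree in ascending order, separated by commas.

Delete 14: the remaining components have sizes 6, 5, 3, 1. Max 6 ≤ 8, so 14 is a centroid.
No neighbour of 14 does as well, so 14 is the unique centroid.

14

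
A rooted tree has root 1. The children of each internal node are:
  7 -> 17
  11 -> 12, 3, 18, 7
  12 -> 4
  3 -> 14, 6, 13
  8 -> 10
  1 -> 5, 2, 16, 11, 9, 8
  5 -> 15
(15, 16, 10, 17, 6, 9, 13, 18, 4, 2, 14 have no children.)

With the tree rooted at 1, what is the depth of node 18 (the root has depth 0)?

1–11–18 — 2 edges.

2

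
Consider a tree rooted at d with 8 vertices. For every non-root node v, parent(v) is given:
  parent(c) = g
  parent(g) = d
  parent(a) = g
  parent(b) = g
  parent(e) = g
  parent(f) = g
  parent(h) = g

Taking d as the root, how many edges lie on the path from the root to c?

2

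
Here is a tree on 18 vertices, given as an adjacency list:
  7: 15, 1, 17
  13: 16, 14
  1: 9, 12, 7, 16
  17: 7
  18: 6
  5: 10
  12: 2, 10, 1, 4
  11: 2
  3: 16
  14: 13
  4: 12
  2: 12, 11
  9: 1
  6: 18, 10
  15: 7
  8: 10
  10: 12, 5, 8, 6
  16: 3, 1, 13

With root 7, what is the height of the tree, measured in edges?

5

A deepest node is 18, reached by 7-1-12-10-6-18.
That path has 5 edges, so the height is 5.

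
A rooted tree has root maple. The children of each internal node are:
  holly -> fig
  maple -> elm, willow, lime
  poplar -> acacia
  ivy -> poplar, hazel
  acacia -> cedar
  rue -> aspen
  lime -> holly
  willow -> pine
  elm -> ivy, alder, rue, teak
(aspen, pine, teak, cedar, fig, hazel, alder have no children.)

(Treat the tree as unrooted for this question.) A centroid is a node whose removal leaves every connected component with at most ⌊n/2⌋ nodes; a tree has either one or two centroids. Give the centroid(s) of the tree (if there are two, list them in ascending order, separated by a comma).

elm

Delete elm: the remaining components have sizes 6, 5, 2, 1, 1. Max 6 ≤ 8, so elm is a centroid.
No neighbour of elm does as well, so elm is the unique centroid.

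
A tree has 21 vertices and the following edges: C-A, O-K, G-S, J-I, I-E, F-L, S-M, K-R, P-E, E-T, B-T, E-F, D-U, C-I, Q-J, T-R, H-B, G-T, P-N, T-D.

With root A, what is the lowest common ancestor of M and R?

Path M→root: M S G T E I C A; path R→root: R T E I C A.
First common node: T.

T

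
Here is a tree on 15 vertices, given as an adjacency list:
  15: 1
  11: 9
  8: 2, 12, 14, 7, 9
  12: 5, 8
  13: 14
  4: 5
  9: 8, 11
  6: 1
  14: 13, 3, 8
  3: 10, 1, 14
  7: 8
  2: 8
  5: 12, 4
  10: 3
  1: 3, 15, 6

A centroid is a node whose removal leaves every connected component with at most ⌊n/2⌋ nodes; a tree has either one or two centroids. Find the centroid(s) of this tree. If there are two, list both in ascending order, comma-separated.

8

If 8 is removed the pieces have sizes 7, 3, 2, 1, 1, all ≤ ⌊15/2⌋ = 7.
No neighbour of 8 does as well, so 8 is the unique centroid.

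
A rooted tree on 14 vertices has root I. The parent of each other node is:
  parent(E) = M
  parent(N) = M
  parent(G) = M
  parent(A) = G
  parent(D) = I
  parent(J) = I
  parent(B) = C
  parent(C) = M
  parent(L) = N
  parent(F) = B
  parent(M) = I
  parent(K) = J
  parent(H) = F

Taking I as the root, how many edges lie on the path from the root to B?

3

Climbing from B to the root: B–C–M–I. That's 3 steps.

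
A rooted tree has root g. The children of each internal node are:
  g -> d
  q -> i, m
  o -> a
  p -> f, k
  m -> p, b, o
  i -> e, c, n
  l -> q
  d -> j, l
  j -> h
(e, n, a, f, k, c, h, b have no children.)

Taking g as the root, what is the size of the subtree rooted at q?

12

Descendants of q (including itself): q, i, m, e, c, n, o, p, b, a, k, f. That's 12.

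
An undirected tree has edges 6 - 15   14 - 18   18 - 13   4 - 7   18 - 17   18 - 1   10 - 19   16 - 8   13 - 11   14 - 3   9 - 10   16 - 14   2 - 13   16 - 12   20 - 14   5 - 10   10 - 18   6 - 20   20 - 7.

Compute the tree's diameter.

A longest path is 15 - 6 - 20 - 14 - 18 - 13 - 2, with 6 edges.

6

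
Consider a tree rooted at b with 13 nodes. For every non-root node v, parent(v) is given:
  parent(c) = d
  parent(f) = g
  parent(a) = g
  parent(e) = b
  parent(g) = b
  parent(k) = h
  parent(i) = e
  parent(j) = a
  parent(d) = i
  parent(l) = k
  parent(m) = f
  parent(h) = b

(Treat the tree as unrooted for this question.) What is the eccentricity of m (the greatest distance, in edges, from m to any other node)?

7

The node farthest from m is c, via m – f – g – b – e – i – d – c — 7 edges.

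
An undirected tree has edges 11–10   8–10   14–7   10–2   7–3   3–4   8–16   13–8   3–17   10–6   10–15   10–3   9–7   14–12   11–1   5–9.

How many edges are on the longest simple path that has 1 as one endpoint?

6

The node farthest from 1 is 12 (5 also at distance 6), via 1-11-10-3-7-14-12 — 6 edges.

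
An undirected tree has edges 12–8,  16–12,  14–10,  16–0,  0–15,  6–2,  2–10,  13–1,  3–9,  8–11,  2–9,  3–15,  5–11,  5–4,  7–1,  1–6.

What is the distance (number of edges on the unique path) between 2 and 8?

7

Walking from 2: 2 - 9 - 3 - 15 - 0 - 16 - 12 - 8. Length 7.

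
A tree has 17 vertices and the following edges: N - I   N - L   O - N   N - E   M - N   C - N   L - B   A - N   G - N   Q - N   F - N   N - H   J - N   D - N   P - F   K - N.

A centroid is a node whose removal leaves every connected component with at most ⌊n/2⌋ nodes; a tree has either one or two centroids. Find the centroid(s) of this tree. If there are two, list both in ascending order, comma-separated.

Removing N splits the tree into components of sizes 2, 2, 1, 1, 1, 1, 1, 1, 1, 1, 1, 1, 1, 1; the largest is 2 ≤ ⌊17/2⌋ = 8.
No neighbour of N does as well, so N is the unique centroid.

N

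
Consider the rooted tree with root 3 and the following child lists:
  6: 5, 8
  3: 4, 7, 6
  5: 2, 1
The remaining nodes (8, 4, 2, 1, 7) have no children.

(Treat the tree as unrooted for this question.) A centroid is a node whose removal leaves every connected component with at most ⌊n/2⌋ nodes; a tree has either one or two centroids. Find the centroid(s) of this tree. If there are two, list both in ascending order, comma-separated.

6

Delete 6: the remaining components have sizes 3, 3, 1. Max 3 ≤ 4, so 6 is a centroid.
Every other node leaves some component of size > 4, so the centroid is unique.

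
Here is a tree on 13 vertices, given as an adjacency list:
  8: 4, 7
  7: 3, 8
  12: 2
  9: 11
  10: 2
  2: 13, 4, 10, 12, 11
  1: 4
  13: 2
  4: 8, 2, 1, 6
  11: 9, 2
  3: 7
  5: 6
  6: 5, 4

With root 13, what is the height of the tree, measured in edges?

The longest root-to-leaf path is 13 – 2 – 4 – 8 – 7 – 3 (5 edges).

5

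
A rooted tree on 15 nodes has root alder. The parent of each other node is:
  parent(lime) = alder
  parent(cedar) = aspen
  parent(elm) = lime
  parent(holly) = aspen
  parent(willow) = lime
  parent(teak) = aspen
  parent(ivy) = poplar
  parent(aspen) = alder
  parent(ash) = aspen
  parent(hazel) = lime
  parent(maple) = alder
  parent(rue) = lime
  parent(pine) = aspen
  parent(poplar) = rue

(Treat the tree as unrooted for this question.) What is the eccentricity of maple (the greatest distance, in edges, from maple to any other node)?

Distances from maple peak at 5, attained at ivy.
maple-alder-lime-rue-poplar-ivy

5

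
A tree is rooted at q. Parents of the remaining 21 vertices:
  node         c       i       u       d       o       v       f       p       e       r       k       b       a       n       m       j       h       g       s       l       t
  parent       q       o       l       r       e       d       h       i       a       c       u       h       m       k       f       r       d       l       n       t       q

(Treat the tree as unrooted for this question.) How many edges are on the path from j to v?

Walking from j: j – r – d – v. Length 3.

3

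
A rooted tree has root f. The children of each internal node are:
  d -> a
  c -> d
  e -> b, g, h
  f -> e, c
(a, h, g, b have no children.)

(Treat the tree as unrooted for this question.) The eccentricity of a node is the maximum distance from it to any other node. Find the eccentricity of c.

Distances from c peak at 3, attained at b (h, g also at distance 3).
c–f–e–b

3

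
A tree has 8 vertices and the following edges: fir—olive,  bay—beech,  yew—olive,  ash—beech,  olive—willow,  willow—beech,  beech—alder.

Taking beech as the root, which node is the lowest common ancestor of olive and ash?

Path olive→root: olive willow beech; path ash→root: ash beech.
First common node: beech.

beech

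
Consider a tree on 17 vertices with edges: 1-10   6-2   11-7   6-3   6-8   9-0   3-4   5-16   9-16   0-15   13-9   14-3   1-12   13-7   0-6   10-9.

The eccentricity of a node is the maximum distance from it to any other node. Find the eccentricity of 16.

Distances from 16 peak at 5, attained at 14 (4 also at distance 5).
16–9–0–6–3–14

5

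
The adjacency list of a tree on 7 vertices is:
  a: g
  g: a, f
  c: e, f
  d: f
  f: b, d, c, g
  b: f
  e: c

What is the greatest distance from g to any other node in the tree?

3

Distances from g peak at 3, attained at e.
g–f–c–e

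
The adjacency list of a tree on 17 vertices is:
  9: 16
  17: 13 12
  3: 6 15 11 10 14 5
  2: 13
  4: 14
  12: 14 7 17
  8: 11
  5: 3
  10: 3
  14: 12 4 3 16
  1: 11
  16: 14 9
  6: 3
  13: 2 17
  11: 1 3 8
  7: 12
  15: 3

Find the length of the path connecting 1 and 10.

3

1 – 11 – 3 – 10: 3 edges.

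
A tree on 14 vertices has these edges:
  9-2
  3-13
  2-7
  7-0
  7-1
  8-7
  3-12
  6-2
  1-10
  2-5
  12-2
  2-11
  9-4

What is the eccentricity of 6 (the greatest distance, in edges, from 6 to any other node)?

4

Distances from 6 peak at 4, attained at 10 (13 also at distance 4).
6-2-7-1-10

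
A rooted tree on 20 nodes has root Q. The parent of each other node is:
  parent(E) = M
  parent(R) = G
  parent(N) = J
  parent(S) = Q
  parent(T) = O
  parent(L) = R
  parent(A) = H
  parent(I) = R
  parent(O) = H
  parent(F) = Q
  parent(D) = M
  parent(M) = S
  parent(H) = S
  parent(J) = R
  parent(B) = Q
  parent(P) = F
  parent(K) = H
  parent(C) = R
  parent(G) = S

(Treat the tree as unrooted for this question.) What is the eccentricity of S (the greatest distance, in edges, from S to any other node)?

A farthest node from S is N.
The path S-G-R-J-N has 4 edges.

4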